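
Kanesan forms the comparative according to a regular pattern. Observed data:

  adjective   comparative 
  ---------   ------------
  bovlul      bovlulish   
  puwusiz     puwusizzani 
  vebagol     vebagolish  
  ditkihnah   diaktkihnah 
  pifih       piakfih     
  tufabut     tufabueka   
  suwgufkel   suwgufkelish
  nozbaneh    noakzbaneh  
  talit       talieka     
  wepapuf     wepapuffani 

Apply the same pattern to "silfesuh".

siaklfesuh

pifih and talit both have last vowel 'i' yet inflect differently (piakfih, talieka), so the last vowel is not what conditions the rule; the final letter is.
"silfesuh" ends in -h. The stems ending in -h (ditkihnah → diaktkihnah, pifih → piakfih, nozbaneh → noakzbaneh) insert -ak- after the first vowel.
The other patterns: stems ending in -t drop the final letter and add -eka; stems ending in -l add -ish; stems ending in -f or -z double the final consonant and add -ani.
So silfesuh → siaklfesuh.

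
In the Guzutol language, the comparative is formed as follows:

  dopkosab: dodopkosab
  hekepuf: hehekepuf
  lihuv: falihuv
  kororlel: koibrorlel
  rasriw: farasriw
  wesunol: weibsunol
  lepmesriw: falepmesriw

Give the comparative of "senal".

lihuv and hekepuf both have last vowel 'u' yet inflect differently (falihuv, hehekepuf), so the last vowel is not what conditions the rule; the final letter is.
"senal" ends in -l. The stems ending in -l (kororlel → koibrorlel, wesunol → weibsunol) insert -ib- after the first vowel.
So senal → seibnal.

seibnal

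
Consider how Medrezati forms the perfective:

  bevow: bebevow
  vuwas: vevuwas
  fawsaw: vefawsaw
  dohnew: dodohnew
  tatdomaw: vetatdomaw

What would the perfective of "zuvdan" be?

"zuvdan" has last vowel 'a'. The stems whose last vowel is 'a' (fawsaw → vefawsaw, vuwas → vevuwas, tatdomaw → vetatdomaw) add the prefix ve-.
The other pattern: stems whose last vowel is 'e' or 'o' repeat the first consonant+vowel as a prefix.
So zuvdan → vezuvdan.

vezuvdan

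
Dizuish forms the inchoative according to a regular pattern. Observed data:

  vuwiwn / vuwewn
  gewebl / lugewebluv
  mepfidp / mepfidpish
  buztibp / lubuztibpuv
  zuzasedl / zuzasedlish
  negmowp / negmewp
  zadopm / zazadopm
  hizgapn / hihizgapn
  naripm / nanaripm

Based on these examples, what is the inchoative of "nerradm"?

"nerradm" has second-to-last letter 'd'. The stems whose second-to-last letter is 'd' (mepfidp → mepfidpish, zuzasedl → zuzasedlish) add -ish.
The other patterns: stems whose second-to-last letter is 'b' add lu- … -uv around the stem; stems whose second-to-last letter is 'p' repeat the first consonant+vowel as a prefix; stems whose second-to-last letter is 'w' change the last vowel to 'e'.
So nerradm → nerradmish.

nerradmish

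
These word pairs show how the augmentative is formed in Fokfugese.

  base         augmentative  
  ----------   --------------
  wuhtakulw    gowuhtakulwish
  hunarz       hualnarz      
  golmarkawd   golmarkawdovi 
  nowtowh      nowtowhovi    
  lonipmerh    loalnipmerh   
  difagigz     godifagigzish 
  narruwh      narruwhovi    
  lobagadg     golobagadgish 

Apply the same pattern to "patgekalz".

nowtowh and lonipmerh both end in -h yet inflect differently (nowtowhovi, loalnipmerh), so the final letter is not what conditions the rule; the second-to-last letter is.
"patgekalz" has second-to-last letter 'l'. The one such stem in the data (wuhtakulw → gowuhtakulwish) adds go- … -ish around the stem, so the same rule applies.
The other patterns: stems whose second-to-last letter is 'w' add -ovi; stems whose second-to-last letter is 'r' insert -al- after the first vowel.
So patgekalz → gopatgekalzish.

gopatgekalzish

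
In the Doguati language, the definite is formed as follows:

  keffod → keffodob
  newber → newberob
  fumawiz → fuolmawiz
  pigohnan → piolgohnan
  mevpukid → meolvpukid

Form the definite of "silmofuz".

"silmofuz" has 3 vowels. The stems with 3 vowels (fumawiz → fuolmawiz, pigohnan → piolgohnan, mevpukid → meolvpukid) insert -ol- after the first vowel.
The other pattern: stems with 2 vowels add -ob.
So silmofuz → siollmofuz.

siollmofuz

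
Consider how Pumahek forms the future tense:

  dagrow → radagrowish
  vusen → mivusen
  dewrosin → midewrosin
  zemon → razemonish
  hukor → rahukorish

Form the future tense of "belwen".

zemon and dewrosin both end in -n yet inflect differently (razemonish, midewrosin), so the final letter is not what conditions the rule; the last vowel is.
"belwen" has last vowel 'e'. The one such stem in the data (vusen → mivusen) adds the prefix mi-, so the same rule applies.
The other pattern: stems whose last vowel is 'o' add ra- … -ish around the stem.
So belwen → mibelwen.

mibelwen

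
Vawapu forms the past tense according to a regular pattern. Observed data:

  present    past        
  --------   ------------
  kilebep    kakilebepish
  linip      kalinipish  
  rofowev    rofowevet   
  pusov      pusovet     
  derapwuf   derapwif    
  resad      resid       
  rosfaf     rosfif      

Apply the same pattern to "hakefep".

kilebep and rofowev both have last vowel 'e' yet inflect differently (kakilebepish, rofowevet), so the last vowel is not what conditions the rule; the final letter is.
"hakefep" ends in -p. The stems ending in -p (kilebep → kakilebepish, linip → kalinipish) add ka- … -ish around the stem.
The other patterns: stems ending in -v add -et; stems ending in -d or -f change the last vowel to 'i'.
So hakefep → kahakefepish.

kahakefepish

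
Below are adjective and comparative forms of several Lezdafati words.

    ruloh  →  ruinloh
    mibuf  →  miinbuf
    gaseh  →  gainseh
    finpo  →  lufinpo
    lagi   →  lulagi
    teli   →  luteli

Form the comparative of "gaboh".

ruloh and finpo both have last vowel 'o' yet inflect differently (ruinloh, lufinpo), so the last vowel is not what conditions the rule; whether the stem ends in a vowel or a consonant is.
"gaboh" ends in a consonant. The stems ending in a consonant (ruloh → ruinloh, mibuf → miinbuf, gaseh → gainseh) insert -in- after the first vowel.
The other pattern: stems ending in a vowel add the prefix lu-.
So gaboh → gainboh.

gainboh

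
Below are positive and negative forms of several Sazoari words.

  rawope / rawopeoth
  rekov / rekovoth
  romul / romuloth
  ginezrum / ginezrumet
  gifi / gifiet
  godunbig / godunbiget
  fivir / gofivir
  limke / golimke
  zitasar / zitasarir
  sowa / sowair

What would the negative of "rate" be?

"rate" begins with r-. The stems beginning with r- (rawope → rawopeoth, rekov → rekovoth, romul → romuloth) add -oth.
So rate → rateoth.

rateoth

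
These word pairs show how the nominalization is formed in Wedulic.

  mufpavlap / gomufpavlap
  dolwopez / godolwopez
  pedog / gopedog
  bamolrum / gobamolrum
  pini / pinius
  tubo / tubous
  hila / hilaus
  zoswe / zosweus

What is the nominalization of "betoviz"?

gobetoviz

pedog and tubo both have last vowel 'o' yet inflect differently (gopedog, tubous), so the last vowel is not what conditions the rule; whether the stem ends in a vowel or a consonant is.
"betoviz" ends in a consonant. The stems ending in a consonant (mufpavlap → gomufpavlap, dolwopez → godolwopez, pedog → gopedog) add the prefix go-.
So betoviz → gobetoviz.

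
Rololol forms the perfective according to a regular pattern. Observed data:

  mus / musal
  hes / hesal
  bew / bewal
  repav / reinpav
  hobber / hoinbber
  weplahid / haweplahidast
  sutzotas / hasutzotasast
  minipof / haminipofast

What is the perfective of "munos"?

mus and sutzotas both end in -s yet inflect differently (musal, hasutzotasast), so the final letter is not what conditions the rule; the number of vowels is.
"munos" has 2 vowels. The stems with 2 vowels (repav → reinpav, hobber → hoinbber) insert -in- after the first vowel.
The other patterns: stems with 1 vowel add -al; stems with 3 vowels add ha- … -ast around the stem.
So munos → muinnos.

muinnos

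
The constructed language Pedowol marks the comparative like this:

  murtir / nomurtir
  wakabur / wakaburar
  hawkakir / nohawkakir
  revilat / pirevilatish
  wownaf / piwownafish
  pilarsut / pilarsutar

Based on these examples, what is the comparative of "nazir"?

hawkakir and wakabur both end in -r yet inflect differently (nohawkakir, wakaburar), so the final letter is not what conditions the rule; the last vowel is.
"nazir" has last vowel 'i'. The stems whose last vowel is 'i' (hawkakir → nohawkakir, murtir → nomurtir) add the prefix no-.
The other patterns: stems whose last vowel is 'u' add -ar; stems whose last vowel is 'a' add pi- … -ish around the stem.
So nazir → nonazir.

nonazir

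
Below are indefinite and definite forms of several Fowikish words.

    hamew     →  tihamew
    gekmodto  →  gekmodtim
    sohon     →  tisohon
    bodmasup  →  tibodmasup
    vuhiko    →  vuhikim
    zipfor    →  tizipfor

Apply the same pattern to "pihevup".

tipihevup

sohon and vuhiko both have last vowel 'o' yet inflect differently (tisohon, vuhikim), so the last vowel is not what conditions the rule; whether the stem ends in a vowel or a consonant is.
"pihevup" ends in a consonant. The stems ending in a consonant (bodmasup → tibodmasup, sohon → tisohon, hamew → tihamew) add the prefix ti-.
The other pattern: stems ending in a vowel drop the final letter and add -im.
So pihevup → tipihevup.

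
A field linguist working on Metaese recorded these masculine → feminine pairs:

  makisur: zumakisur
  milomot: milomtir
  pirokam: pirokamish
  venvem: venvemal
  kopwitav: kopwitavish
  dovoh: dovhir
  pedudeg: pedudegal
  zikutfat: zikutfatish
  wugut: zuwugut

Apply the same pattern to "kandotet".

milomot and zikutfat both end in -t yet inflect differently (milomtir, zikutfatish), so the final letter is not what conditions the rule; the last vowel is.
"kandotet" has last vowel 'e'. The stems whose last vowel is 'e' (venvem → venvemal, pedudeg → pedudegal) add -al.
So kandotet → kandotetal.

kandotetal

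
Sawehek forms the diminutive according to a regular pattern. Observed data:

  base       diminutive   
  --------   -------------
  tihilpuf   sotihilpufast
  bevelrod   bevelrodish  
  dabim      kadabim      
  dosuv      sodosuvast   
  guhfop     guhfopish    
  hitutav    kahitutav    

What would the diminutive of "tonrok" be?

dosuv and hitutav both end in -v yet inflect differently (sodosuvast, kahitutav), so the final letter is not what conditions the rule; the last vowel is.
"tonrok" has last vowel 'o'. The stems whose last vowel is 'o' (guhfop → guhfopish, bevelrod → bevelrodish) add -ish.
The other patterns: stems whose last vowel is 'u' add so- … -ast around the stem; stems whose last vowel is 'a' or 'i' add the prefix ka-.
So tonrok → tonrokish.

tonrokish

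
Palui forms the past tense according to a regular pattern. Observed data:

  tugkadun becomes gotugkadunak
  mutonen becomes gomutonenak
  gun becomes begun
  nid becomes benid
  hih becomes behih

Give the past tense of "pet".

bepet

tugkadun and gun both end in -n yet inflect differently (gotugkadunak, begun), so the final letter is not what conditions the rule; the number of vowels is.
"pet" has 1 vowel. The stems with 1 vowel (gun → begun, nid → benid, hih → behih) add the prefix be-.
So pet → bepet.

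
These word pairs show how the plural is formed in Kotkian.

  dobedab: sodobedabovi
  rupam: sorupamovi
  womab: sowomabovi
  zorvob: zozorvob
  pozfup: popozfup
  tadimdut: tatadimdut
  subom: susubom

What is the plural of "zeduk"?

dobedab and zorvob both end in -b yet inflect differently (sodobedabovi, zozorvob), so the final letter is not what conditions the rule; the last vowel is.
"zeduk" has last vowel 'u'. The stems whose last vowel is 'u' (pozfup → popozfup, tadimdut → tatadimdut) repeat the first consonant+vowel as a prefix.
The other pattern: stems whose last vowel is 'a' add so- … -ovi around the stem.
So zeduk → zezeduk.

zezeduk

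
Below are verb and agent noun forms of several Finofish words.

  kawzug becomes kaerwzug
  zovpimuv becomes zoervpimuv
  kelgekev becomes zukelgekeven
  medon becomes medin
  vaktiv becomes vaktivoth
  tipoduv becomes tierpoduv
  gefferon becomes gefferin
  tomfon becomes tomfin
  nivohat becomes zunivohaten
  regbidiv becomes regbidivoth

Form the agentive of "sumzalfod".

"sumzalfod" has last vowel 'o'. The stems whose last vowel is 'o' (gefferon → gefferin, tomfon → tomfin, medon → medin) change the last vowel to 'i'.
So sumzalfod → sumzalfid.

sumzalfid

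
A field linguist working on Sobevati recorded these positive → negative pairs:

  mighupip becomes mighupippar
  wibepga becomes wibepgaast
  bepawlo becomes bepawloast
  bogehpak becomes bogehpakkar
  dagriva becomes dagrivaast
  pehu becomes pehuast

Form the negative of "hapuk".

"hapuk" ends in a consonant. The stems ending in a consonant (bogehpak → bogehpakkar, mighupip → mighupippar) double the final consonant and add -ar.
The other pattern: stems ending in a vowel add -ast.
So hapuk → hapukkar.

hapukkar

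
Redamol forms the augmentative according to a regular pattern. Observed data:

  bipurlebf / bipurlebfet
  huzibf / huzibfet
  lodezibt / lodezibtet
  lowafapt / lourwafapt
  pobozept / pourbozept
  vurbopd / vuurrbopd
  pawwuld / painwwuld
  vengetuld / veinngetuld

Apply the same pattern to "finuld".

"finuld" has second-to-last letter 'l'. The stems whose second-to-last letter is 'l' (pawwuld → painwwuld, vengetuld → veinngetuld) insert -in- after the first vowel.
So finuld → fiinnuld.

fiinnuld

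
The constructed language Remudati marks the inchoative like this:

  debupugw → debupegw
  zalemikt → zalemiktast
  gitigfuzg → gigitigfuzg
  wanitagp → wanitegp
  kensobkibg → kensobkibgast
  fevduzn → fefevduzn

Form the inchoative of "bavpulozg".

babavpulozg

kensobkibg and gitigfuzg both end in -g yet inflect differently (kensobkibgast, gigitigfuzg), so the final letter is not what conditions the rule; the second-to-last letter is.
"bavpulozg" has second-to-last letter 'z'. The stems whose second-to-last letter is 'z' (gitigfuzg → gigitigfuzg, fevduzn → fefevduzn) repeat the first consonant+vowel as a prefix.
So bavpulozg → babavpulozg.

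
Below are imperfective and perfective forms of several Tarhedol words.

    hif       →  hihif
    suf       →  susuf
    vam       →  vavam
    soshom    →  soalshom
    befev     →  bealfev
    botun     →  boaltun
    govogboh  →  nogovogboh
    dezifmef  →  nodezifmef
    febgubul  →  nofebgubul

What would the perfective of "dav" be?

dadav

vam and soshom both end in -m yet inflect differently (vavam, soalshom), so the final letter is not what conditions the rule; the number of vowels is.
"dav" has 1 vowel. The stems with 1 vowel (hif → hihif, suf → susuf, vam → vavam) repeat the first consonant+vowel as a prefix.
So dav → dadav.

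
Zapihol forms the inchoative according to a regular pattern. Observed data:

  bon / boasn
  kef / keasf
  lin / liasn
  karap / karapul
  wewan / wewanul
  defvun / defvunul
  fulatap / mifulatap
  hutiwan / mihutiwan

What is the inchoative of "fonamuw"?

bon and wewan both end in -n yet inflect differently (boasn, wewanul), so the final letter is not what conditions the rule; the number of vowels is.
"fonamuw" has 3 vowels. The stems with 3 vowels (fulatap → mifulatap, hutiwan → mihutiwan) add the prefix mi-.
So fonamuw → mifonamuw.

mifonamuw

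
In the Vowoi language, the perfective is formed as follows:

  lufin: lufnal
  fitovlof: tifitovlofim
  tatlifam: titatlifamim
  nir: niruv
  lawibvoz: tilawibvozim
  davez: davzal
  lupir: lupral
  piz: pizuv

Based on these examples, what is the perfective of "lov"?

piz and davez both end in -z yet inflect differently (pizuv, davzal), so the final letter is not what conditions the rule; the number of vowels is.
"lov" has 1 vowel. The stems with 1 vowel (nir → niruv, piz → pizuv) add -uv.
The other patterns: stems with 2 vowels delete the last vowel and add -al; stems with 3 vowels add ti- … -im around the stem.
So lov → lovuv.

lovuv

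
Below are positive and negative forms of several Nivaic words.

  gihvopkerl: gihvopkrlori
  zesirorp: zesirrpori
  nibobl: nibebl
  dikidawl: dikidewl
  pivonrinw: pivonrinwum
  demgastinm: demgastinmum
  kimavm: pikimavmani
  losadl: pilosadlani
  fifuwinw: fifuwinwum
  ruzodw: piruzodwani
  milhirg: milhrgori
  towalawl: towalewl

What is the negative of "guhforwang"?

"guhforwang" has second-to-last letter 'n'. The stems whose second-to-last letter is 'n' (fifuwinw → fifuwinwum, pivonrinw → pivonrinwum, demgastinm → demgastinmum) add -um.
So guhforwang → guhforwangum.

guhforwangum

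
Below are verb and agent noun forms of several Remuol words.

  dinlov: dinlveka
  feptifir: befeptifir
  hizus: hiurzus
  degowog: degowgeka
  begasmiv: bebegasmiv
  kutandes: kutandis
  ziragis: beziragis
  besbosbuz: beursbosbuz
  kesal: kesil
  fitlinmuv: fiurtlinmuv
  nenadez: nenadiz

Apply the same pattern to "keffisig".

"keffisig" has last vowel 'i'. The stems whose last vowel is 'i' (feptifir → befeptifir, ziragis → beziragis, begasmiv → bebegasmiv) add the prefix be-.
The other patterns: stems whose last vowel is 'o' delete the last vowel and add -eka; stems whose last vowel is 'a' or 'e' change the last vowel to 'i'; stems whose last vowel is 'u' insert -ur- after the first vowel.
So keffisig → bekeffisig.

bekeffisig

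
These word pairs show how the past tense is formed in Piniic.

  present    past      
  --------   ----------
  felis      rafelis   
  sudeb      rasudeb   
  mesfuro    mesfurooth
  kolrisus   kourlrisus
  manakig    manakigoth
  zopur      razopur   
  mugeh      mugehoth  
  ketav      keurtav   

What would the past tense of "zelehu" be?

"zelehu" begins with z-. The one such stem in the data (zopur → razopur) adds the prefix ra-, so the same rule applies.
So zelehu → razelehu.

razelehu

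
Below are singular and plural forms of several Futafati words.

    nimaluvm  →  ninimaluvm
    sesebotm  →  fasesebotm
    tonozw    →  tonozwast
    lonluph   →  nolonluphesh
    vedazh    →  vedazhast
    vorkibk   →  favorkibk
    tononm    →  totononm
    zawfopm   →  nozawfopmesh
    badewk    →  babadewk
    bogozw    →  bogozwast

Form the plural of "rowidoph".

norowidophesh

zawfopm and sesebotm both end in -m yet inflect differently (nozawfopmesh, fasesebotm), so the final letter is not what conditions the rule; the second-to-last letter is.
"rowidoph" has second-to-last letter 'p'. The stems whose second-to-last letter is 'p' (zawfopm → nozawfopmesh, lonluph → nolonluphesh) add no- … -esh around the stem.
The other patterns: stems whose second-to-last letter is 'b' or 't' add the prefix fa-; stems whose second-to-last letter is 'z' add -ast; stems whose second-to-last letter is 'n', 'v' or 'w' repeat the first consonant+vowel as a prefix.
So rowidoph → norowidophesh.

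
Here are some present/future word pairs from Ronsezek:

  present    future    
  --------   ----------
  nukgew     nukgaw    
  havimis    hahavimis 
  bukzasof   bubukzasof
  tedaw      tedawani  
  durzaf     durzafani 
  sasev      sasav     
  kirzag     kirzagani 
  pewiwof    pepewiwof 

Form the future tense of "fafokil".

fafafokil

nukgew and tedaw both end in -w yet inflect differently (nukgaw, tedawani), so the final letter is not what conditions the rule; the last vowel is.
"fafokil" has last vowel 'i'. The one such stem in the data (havimis → hahavimis) repeats the first consonant+vowel as a prefix (as do bukzasof, pewiwof), so the same rule applies.
So fafokil → fafafokil.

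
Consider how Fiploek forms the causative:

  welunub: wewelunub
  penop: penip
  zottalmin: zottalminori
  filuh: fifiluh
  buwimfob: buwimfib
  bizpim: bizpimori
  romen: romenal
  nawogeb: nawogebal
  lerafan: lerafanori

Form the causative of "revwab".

welunub and buwimfob both end in -b yet inflect differently (wewelunub, buwimfib), so the final letter is not what conditions the rule; the last vowel is.
"revwab" has last vowel 'a'. The one such stem in the data (lerafan → lerafanori) adds -ori, so the same rule applies.
The other patterns: stems whose last vowel is 'u' repeat the first consonant+vowel as a prefix; stems whose last vowel is 'o' change the last vowel to 'i'; stems whose last vowel is 'e' add -al.
So revwab → revwabori.

revwabori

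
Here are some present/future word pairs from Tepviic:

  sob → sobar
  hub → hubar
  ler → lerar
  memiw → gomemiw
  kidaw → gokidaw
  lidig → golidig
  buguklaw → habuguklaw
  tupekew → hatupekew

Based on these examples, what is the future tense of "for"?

forar

memiw and buguklaw both end in -w yet inflect differently (gomemiw, habuguklaw), so the final letter is not what conditions the rule; the number of vowels is.
"for" has 1 vowel. The stems with 1 vowel (sob → sobar, hub → hubar, ler → lerar) add -ar.
The other patterns: stems with 2 vowels add the prefix go-; stems with 3 vowels add the prefix ha-.
So for → forar.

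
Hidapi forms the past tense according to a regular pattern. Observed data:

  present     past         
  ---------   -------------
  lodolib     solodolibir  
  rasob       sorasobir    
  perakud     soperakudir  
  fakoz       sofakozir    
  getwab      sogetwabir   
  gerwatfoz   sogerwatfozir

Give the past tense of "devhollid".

sodevhollidir

Every pair shown (lodolib → solodolibir, rasob → sorasobir, perakud → soperakudir, …) follows the same rule: add so- … -ir around the stem.
So devhollid → sodevhollidir.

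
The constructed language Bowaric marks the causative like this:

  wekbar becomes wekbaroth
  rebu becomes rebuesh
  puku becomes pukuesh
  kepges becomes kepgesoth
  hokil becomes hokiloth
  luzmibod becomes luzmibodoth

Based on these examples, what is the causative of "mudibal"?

kepges and rebu both have 2 vowels yet inflect differently (kepgesoth, rebuesh), so the number of vowels is not what conditions the rule; whether the stem ends in a vowel or a consonant is.
"mudibal" ends in a consonant. The stems ending in a consonant (luzmibod → luzmibodoth, kepges → kepgesoth, hokil → hokiloth) add -oth.
So mudibal → mudibaloth.

mudibaloth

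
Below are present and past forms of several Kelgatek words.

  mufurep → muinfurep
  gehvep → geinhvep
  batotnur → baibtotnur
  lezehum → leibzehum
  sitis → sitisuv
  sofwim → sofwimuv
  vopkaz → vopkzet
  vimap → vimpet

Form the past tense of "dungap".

dungpet

"dungap" has last vowel 'a'. The stems whose last vowel is 'a' (vopkaz → vopkzet, vimap → vimpet) delete the last vowel and add -et.
The other patterns: stems whose last vowel is 'e' insert -in- after the first vowel; stems whose last vowel is 'u' insert -ib- after the first vowel; stems whose last vowel is 'i' add -uv.
So dungap → dungpet.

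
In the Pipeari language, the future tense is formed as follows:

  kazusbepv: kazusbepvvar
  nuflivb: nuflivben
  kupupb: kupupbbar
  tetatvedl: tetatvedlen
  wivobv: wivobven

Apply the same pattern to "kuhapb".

kazusbepv and wivobv both end in -v yet inflect differently (kazusbepvvar, wivobven), so the final letter is not what conditions the rule; the second-to-last letter is.
"kuhapb" has second-to-last letter 'p'. The stems whose second-to-last letter is 'p' (kazusbepv → kazusbepvvar, kupupb → kupupbbar) double the final consonant and add -ar.
The other pattern: stems whose second-to-last letter is 'b', 'd' or 'v' add -en.
So kuhapb → kuhapbbar.

kuhapbbar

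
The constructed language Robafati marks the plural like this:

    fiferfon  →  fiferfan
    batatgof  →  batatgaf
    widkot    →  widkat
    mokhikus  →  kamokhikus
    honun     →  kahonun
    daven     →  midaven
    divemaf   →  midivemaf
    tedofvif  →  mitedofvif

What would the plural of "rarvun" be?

kararvun

fiferfon and honun both end in -n yet inflect differently (fiferfan, kahonun), so the final letter is not what conditions the rule; the last vowel is.
"rarvun" has last vowel 'u'. The stems whose last vowel is 'u' (mokhikus → kamokhikus, honun → kahonun) add the prefix ka-.
So rarvun → kararvun.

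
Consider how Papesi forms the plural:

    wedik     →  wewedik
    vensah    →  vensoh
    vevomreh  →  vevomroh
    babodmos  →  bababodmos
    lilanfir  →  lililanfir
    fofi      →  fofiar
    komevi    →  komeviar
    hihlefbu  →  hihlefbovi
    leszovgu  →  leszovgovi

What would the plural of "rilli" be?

rilliar

"rilli" ends in -i. The stems ending in -i (komevi → komeviar, fofi → fofiar) add -ar.
So rilli → rilliar.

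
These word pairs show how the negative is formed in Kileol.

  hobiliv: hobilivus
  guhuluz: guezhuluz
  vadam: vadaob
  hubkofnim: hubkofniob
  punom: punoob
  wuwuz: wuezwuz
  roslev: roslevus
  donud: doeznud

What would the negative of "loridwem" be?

hubkofnim and hobiliv both have last vowel 'i' yet inflect differently (hubkofniob, hobilivus), so the last vowel is not what conditions the rule; the final letter is.
"loridwem" ends in -m. The stems ending in -m (punom → punoob, hubkofnim → hubkofniob, vadam → vadaob) drop the final letter and add -ob.
So loridwem → loridweob.

loridweob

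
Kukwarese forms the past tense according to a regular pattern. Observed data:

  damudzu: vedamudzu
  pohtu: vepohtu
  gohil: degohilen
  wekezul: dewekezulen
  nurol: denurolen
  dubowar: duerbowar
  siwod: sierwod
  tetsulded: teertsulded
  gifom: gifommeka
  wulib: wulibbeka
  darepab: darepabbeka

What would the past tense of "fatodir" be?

faertodir

damudzu and wekezul both have last vowel 'u' yet inflect differently (vedamudzu, dewekezulen), so the last vowel is not what conditions the rule; the final letter is.
"fatodir" ends in -r. The one such stem in the data (dubowar → duerbowar) inserts -er- after the first vowel (as do siwod, tetsulded), so the same rule applies.
The other patterns: stems ending in -u add the prefix ve-; stems ending in -l add de- … -en around the stem; stems ending in -b or -m double the final consonant and add -eka.
So fatodir → faertodir.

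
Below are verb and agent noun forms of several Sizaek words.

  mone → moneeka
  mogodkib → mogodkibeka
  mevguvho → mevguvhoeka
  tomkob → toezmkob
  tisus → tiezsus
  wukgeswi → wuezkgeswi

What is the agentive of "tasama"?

mogodkib and tomkob both end in -b yet inflect differently (mogodkibeka, toezmkob), so the final letter is not what conditions the rule; the first letter is.
"tasama" begins with t-. The stems beginning with t- (tomkob → toezmkob, tisus → tiezsus) insert -ez- after the first vowel.
The other pattern: stems beginning with m- add -eka.
So tasama → taezsama.

taezsama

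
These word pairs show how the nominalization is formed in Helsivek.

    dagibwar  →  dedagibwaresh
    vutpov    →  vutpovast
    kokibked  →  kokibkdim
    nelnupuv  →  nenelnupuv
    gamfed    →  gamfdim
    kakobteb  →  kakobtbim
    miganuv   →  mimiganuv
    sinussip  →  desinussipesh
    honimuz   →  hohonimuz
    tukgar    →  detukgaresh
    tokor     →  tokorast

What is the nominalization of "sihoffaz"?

desihoffazesh

nelnupuv and vutpov both end in -v yet inflect differently (nenelnupuv, vutpovast), so the final letter is not what conditions the rule; the last vowel is.
"sihoffaz" has last vowel 'a'. The stems whose last vowel is 'a' (tukgar → detukgaresh, dagibwar → dedagibwaresh) add de- … -esh around the stem.
The other patterns: stems whose last vowel is 'u' repeat the first consonant+vowel as a prefix; stems whose last vowel is 'o' add -ast; stems whose last vowel is 'e' delete the last vowel and add -im.
So sihoffaz → desihoffazesh.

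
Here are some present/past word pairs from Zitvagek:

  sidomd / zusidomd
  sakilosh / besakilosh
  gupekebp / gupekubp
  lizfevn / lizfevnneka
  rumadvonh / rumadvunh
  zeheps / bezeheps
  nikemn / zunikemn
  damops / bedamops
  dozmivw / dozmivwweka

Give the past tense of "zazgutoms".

zuzazgutoms

nikemn and lizfevn both end in -n yet inflect differently (zunikemn, lizfevnneka), so the final letter is not what conditions the rule; the second-to-last letter is.
"zazgutoms" has second-to-last letter 'm'. The stems whose second-to-last letter is 'm' (nikemn → zunikemn, sidomd → zusidomd) add the prefix zu-.
The other patterns: stems whose second-to-last letter is 'p' or 's' add the prefix be-; stems whose second-to-last letter is 'v' double the final consonant and add -eka; stems whose second-to-last letter is 'b' or 'n' change the last vowel to 'u'.
So zazgutoms → zuzazgutoms.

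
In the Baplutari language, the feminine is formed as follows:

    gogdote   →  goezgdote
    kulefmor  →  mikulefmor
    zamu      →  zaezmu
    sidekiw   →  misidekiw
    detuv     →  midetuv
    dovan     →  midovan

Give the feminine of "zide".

"zide" ends in a vowel. The stems ending in a vowel (gogdote → goezgdote, zamu → zaezmu) insert -ez- after the first vowel.
So zide → ziezde.

ziezde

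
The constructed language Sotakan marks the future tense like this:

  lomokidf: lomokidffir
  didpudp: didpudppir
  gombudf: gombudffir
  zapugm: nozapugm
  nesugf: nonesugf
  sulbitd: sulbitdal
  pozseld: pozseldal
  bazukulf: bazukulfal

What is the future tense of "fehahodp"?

"fehahodp" has second-to-last letter 'd'. The stems whose second-to-last letter is 'd' (lomokidf → lomokidffir, didpudp → didpudppir, gombudf → gombudffir) double the final consonant and add -ir.
The other patterns: stems whose second-to-last letter is 'g' add the prefix no-; stems whose second-to-last letter is 'l' or 't' add -al.
So fehahodp → fehahodppir.

fehahodppir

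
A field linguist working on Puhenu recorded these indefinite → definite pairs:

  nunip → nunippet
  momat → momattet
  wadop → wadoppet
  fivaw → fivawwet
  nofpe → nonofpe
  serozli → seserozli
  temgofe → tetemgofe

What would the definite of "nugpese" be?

"nugpese" ends in a vowel. The stems ending in a vowel (nofpe → nonofpe, serozli → seserozli, temgofe → tetemgofe) repeat the first consonant+vowel as a prefix.
So nugpese → nunugpese.

nunugpese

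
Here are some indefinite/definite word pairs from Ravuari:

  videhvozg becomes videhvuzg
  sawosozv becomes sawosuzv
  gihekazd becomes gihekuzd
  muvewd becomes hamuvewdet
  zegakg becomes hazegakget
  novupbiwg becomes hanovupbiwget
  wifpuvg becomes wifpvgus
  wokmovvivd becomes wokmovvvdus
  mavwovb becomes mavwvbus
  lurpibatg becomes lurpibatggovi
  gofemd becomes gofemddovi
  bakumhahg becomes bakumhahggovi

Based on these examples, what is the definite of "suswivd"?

suswvdus

"suswivd" has second-to-last letter 'v'. The stems whose second-to-last letter is 'v' (wifpuvg → wifpvgus, wokmovvivd → wokmovvvdus, mavwovb → mavwvbus) delete the last vowel and add -us.
The other patterns: stems whose second-to-last letter is 'z' change the last vowel to 'u'; stems whose second-to-last letter is 'k' or 'w' add ha- … -et around the stem; stems whose second-to-last letter is 'h', 'm' or 't' double the final consonant and add -ovi.
So suswivd → suswvdus.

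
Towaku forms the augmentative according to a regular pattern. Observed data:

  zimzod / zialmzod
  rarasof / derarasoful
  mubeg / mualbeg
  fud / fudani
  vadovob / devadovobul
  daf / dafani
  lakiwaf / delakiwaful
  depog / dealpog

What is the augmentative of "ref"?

refani

fud and zimzod both end in -d yet inflect differently (fudani, zialmzod), so the final letter is not what conditions the rule; the number of vowels is.
"ref" has 1 vowel. The stems with 1 vowel (daf → dafani, fud → fudani) add -ani.
So ref → refani.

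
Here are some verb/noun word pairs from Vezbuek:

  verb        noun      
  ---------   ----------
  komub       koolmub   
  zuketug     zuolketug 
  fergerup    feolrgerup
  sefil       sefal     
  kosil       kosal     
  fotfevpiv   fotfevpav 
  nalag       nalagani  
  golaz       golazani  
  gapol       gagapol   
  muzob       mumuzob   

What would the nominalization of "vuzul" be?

zuketug and nalag both end in -g yet inflect differently (zuolketug, nalagani), so the final letter is not what conditions the rule; the last vowel is.
"vuzul" has last vowel 'u'. The stems whose last vowel is 'u' (komub → koolmub, zuketug → zuolketug, fergerup → feolrgerup) insert -ol- after the first vowel.
So vuzul → vuolzul.

vuolzul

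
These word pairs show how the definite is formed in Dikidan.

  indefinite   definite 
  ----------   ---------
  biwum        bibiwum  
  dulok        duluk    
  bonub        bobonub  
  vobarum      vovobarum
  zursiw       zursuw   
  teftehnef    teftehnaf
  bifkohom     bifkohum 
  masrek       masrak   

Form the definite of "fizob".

fizub

masrek and dulok both end in -k yet inflect differently (masrak, duluk), so the final letter is not what conditions the rule; the last vowel is.
"fizob" has last vowel 'o'. The stems whose last vowel is 'o' (dulok → duluk, bifkohom → bifkohum) change the last vowel to 'u'.
So fizob → fizub.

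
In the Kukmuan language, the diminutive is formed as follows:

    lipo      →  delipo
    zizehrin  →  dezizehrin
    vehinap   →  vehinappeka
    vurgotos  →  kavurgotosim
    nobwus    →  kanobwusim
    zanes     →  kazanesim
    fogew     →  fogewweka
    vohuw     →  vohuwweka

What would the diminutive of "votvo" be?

devotvo

fogew and zanes both have last vowel 'e' yet inflect differently (fogewweka, kazanesim), so the last vowel is not what conditions the rule; the final letter is.
"votvo" ends in -o. The one such stem in the data (lipo → delipo) adds the prefix de-, so the same rule applies.
So votvo → devotvo.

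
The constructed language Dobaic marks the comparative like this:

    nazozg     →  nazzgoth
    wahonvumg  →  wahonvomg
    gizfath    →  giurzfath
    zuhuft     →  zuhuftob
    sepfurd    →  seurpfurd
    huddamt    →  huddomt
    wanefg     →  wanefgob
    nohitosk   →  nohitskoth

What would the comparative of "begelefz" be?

begelefzob

huddamt and zuhuft both end in -t yet inflect differently (huddomt, zuhuftob), so the final letter is not what conditions the rule; the second-to-last letter is.
"begelefz" has second-to-last letter 'f'. The stems whose second-to-last letter is 'f' (zuhuft → zuhuftob, wanefg → wanefgob) add -ob.
The other patterns: stems whose second-to-last letter is 'm' change the last vowel to 'o'; stems whose second-to-last letter is 's' or 'z' delete the last vowel and add -oth; stems whose second-to-last letter is 'r' or 't' insert -ur- after the first vowel.
So begelefz → begelefzob.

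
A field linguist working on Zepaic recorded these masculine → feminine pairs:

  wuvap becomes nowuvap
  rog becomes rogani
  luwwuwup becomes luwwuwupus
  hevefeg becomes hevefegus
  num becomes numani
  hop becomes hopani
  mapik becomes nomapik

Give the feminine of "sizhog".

hop and wuvap both end in -p yet inflect differently (hopani, nowuvap), so the final letter is not what conditions the rule; the number of vowels is.
"sizhog" has 2 vowels. The stems with 2 vowels (mapik → nomapik, wuvap → nowuvap) add the prefix no-.
So sizhog → nosizhog.

nosizhog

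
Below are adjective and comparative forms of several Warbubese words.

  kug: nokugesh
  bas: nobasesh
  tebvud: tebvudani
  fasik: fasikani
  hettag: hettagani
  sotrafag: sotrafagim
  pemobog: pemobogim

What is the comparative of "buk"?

nobukesh

"buk" has 1 vowel. The stems with 1 vowel (bas → nobasesh, kug → nokugesh) add no- … -esh around the stem.
So buk → nobukesh.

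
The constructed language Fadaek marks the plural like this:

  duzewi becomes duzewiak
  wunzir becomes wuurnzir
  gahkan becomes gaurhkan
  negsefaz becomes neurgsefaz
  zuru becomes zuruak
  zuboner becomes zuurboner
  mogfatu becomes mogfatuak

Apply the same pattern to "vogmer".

duzewi and wunzir both have last vowel 'i' yet inflect differently (duzewiak, wuurnzir), so the last vowel is not what conditions the rule; whether the stem ends in a vowel or a consonant is.
"vogmer" ends in a consonant. The stems ending in a consonant (wunzir → wuurnzir, negsefaz → neurgsefaz, gahkan → gaurhkan) insert -ur- after the first vowel.
So vogmer → vourgmer.

vourgmer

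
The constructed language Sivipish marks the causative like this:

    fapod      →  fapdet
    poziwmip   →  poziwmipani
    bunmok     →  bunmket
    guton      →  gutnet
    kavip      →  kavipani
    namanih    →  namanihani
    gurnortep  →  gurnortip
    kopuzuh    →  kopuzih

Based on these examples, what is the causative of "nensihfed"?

nensihfid

"nensihfed" has last vowel 'e'. The one such stem in the data (gurnortep → gurnortip) changes the last vowel to 'i' (as does kopuzuh), so the same rule applies.
The other patterns: stems whose last vowel is 'i' add -ani; stems whose last vowel is 'o' delete the last vowel and add -et.
So nensihfed → nensihfid.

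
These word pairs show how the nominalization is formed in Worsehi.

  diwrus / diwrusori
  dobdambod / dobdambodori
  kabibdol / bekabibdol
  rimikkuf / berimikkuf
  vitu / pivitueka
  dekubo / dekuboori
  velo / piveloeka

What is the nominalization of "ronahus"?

dekubo and velo both end in -o yet inflect differently (dekuboori, piveloeka), so the final letter is not what conditions the rule; the first letter is.
"ronahus" begins with r-. The one such stem in the data (rimikkuf → berimikkuf) adds the prefix be-, so the same rule applies.
So ronahus → beronahus.

beronahus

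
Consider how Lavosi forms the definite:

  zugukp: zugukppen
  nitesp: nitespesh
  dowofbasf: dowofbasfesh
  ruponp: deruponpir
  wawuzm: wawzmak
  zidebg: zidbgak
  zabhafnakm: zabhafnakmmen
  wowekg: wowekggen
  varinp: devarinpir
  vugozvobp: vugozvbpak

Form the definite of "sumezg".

"sumezg" has second-to-last letter 'z'. The one such stem in the data (wawuzm → wawzmak) deletes the last vowel and adds -ak (as do vugozvobp, zidebg), so the same rule applies.
The other patterns: stems whose second-to-last letter is 'k' double the final consonant and add -en; stems whose second-to-last letter is 'n' add de- … -ir around the stem; stems whose second-to-last letter is 's' add -esh.
So sumezg → sumzgak.

sumzgak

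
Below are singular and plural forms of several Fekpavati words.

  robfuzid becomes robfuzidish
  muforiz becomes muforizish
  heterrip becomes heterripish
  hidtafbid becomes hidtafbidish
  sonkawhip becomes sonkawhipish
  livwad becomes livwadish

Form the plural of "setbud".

setbudish

Every pair shown (robfuzid → robfuzidish, muforiz → muforizish, heterrip → heterripish, …) follows the same rule: add -ish.
So setbud → setbudish.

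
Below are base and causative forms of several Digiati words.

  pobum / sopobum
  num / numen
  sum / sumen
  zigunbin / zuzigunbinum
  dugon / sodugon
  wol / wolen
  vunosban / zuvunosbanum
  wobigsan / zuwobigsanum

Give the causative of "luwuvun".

num and pobum both end in -m yet inflect differently (numen, sopobum), so the final letter is not what conditions the rule; the number of vowels is.
"luwuvun" has 3 vowels. The stems with 3 vowels (wobigsan → zuwobigsanum, zigunbin → zuzigunbinum, vunosban → zuvunosbanum) add zu- … -um around the stem.
So luwuvun → zuluwuvunum.

zuluwuvunum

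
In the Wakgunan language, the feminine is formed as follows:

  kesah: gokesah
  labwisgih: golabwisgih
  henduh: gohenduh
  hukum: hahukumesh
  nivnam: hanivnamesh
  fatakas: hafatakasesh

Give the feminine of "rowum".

henduh and hukum both have last vowel 'u' yet inflect differently (gohenduh, hahukumesh), so the last vowel is not what conditions the rule; the final letter is.
"rowum" ends in -m. The stems ending in -m (hukum → hahukumesh, nivnam → hanivnamesh) add ha- … -esh around the stem.
The other pattern: stems ending in -h add the prefix go-.
So rowum → harowumesh.

harowumesh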